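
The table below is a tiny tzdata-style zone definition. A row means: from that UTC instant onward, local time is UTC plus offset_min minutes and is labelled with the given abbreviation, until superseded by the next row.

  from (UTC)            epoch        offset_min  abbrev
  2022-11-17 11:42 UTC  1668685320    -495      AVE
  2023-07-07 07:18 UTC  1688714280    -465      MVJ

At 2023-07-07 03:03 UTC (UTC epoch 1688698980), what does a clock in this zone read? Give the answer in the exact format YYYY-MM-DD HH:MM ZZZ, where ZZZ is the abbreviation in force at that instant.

Query: 2023-07-07 03:03 UTC
Rule 1/2 (AVE, -08:15): 2022-11-17 11:42 UTC ≤ query < 2023-07-07 07:18 UTC
3·60 + 3 - 495 = -312 min
-312 = -1·1440 + 1128; 1128 = 18·60 + 48 → 18:48, 2023-07-07 - 1 day = 2023-07-06
→ 2023-07-06 18:48 AVE

2023-07-06 18:48 AVE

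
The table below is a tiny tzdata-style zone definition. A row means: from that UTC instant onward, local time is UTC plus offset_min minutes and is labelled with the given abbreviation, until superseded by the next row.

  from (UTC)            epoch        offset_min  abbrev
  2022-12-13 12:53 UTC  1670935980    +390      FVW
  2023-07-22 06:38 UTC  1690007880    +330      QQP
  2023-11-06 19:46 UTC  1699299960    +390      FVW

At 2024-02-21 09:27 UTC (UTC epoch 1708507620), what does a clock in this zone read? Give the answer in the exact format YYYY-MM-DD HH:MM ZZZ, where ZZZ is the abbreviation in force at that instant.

Query: 2024-02-21 09:27 UTC
Rule 3/3 (FVW, +06:30): 2023-11-06 19:46 UTC ≤ query < +∞
9·60 + 27 + 390 = 957 min
957 = 0·1440 + 957; 957 = 15·60 + 57 → 15:57, same day
→ 2024-02-21 15:57 FVW

2024-02-21 15:57 FVW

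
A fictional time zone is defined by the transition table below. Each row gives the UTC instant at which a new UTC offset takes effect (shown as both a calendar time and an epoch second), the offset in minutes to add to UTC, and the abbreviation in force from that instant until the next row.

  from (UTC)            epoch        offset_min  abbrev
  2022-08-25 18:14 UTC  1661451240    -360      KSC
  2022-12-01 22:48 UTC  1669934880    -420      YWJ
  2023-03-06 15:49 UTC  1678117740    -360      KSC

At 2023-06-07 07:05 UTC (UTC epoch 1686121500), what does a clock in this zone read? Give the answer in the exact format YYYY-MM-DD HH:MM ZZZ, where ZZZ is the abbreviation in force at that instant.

2023-06-07 01:05 KSC

Query: 2023-06-07 07:05 UTC
Rule 3/3 (KSC, -06:00): 2023-03-06 15:49 UTC ≤ query < +∞
7·60 + 5 - 360 = 65 min
65 = 0·1440 + 65; 65 = 1·60 + 5 → 01:05, same day
→ 2023-06-07 01:05 KSC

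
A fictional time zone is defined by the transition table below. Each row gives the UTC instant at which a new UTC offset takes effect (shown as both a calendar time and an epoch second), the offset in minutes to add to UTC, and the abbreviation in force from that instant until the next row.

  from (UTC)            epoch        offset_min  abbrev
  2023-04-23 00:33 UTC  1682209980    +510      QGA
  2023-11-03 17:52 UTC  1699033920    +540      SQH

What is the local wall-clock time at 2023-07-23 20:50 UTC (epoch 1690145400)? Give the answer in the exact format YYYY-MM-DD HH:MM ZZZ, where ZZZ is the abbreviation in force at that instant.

2023-07-24 05:20 QGA

Query: 2023-07-23 20:50 UTC
Rule 1/2 (QGA, +08:30): 2023-04-23 00:33 UTC ≤ query < 2023-11-03 17:52 UTC
20·60 + 50 + 510 = 1760 min
1760 = 1·1440 + 320; 320 = 5·60 + 20 → 05:20, 2023-07-23 + 1 day = 2023-07-24
→ 2023-07-24 05:20 QGA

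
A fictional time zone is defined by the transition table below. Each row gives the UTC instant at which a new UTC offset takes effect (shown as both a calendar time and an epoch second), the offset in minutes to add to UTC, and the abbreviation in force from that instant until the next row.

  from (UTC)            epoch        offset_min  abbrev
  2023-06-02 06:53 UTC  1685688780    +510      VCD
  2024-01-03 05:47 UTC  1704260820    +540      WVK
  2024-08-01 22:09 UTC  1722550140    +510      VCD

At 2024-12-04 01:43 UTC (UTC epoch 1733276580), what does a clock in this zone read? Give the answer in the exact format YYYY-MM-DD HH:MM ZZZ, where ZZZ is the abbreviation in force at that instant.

2024-12-04 10:13 VCD

Query: 2024-12-04 01:43 UTC
Rule 3/3 (VCD, +08:30): 2024-08-01 22:09 UTC ≤ query < +∞
1·60 + 43 + 510 = 613 min
613 = 0·1440 + 613; 613 = 10·60 + 13 → 10:13, same day
→ 2024-12-04 10:13 VCD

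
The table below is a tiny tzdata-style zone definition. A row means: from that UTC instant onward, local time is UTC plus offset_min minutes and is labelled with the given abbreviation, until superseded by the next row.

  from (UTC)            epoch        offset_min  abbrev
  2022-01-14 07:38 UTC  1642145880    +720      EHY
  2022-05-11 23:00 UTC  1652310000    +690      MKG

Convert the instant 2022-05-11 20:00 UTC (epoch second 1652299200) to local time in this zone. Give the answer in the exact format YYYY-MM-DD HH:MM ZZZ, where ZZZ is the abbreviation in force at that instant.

Query: 2022-05-11 20:00 UTC
Rule 1/2 (EHY, +12:00): 2022-01-14 07:38 UTC ≤ query < 2022-05-11 23:00 UTC
20·60 + 0 + 720 = 1920 min
1920 = 1·1440 + 480; 480 = 8·60 + 0 → 08:00, 2022-05-11 + 1 day = 2022-05-12
→ 2022-05-12 08:00 EHY

2022-05-12 08:00 EHY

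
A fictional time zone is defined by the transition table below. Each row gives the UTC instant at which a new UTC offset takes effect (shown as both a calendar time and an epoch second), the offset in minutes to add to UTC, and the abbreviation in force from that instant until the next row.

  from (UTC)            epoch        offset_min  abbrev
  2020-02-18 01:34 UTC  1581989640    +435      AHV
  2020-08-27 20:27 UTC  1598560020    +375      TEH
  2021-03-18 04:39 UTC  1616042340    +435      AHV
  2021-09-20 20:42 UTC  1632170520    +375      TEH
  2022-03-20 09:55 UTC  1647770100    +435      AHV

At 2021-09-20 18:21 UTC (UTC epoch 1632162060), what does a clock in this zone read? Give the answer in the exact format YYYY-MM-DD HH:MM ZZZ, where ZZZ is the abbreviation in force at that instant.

2021-09-21 01:36 AHV

Query: 2021-09-20 18:21 UTC
Rule 3/5 (AHV, +07:15): 2021-03-18 04:39 UTC ≤ query < 2021-09-20 20:42 UTC
18·60 + 21 + 435 = 1536 min
1536 = 1·1440 + 96; 96 = 1·60 + 36 → 01:36, 2021-09-20 + 1 day = 2021-09-21
→ 2021-09-21 01:36 AHV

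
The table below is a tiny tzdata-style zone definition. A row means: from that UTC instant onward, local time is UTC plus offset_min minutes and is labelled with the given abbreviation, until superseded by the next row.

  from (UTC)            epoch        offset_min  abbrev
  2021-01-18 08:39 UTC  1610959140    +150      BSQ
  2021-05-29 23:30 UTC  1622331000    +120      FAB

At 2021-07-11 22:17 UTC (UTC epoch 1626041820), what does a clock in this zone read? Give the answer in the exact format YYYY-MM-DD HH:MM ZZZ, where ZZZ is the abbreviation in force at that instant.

Query: 2021-07-11 22:17 UTC
Rule 2/2 (FAB, +02:00): 2021-05-29 23:30 UTC ≤ query < +∞
22·60 + 17 + 120 = 1457 min
1457 = 1·1440 + 17; 17 = 0·60 + 17 → 00:17, 2021-07-11 + 1 day = 2021-07-12
→ 2021-07-12 00:17 FAB

2021-07-12 00:17 FAB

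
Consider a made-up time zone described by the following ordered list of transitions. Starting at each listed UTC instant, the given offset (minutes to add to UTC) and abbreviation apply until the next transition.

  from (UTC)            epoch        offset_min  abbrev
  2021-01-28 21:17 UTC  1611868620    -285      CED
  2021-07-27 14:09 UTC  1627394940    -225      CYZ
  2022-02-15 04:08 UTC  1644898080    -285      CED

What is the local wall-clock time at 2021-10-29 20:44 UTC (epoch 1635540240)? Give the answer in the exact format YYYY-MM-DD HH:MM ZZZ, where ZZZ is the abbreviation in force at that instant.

Query: 2021-10-29 20:44 UTC
Rule 2/3 (CYZ, -03:45): 2021-07-27 14:09 UTC ≤ query < 2022-02-15 04:08 UTC
20·60 + 44 - 225 = 1019 min
1019 = 0·1440 + 1019; 1019 = 16·60 + 59 → 16:59, same day
→ 2021-10-29 16:59 CYZ

2021-10-29 16:59 CYZ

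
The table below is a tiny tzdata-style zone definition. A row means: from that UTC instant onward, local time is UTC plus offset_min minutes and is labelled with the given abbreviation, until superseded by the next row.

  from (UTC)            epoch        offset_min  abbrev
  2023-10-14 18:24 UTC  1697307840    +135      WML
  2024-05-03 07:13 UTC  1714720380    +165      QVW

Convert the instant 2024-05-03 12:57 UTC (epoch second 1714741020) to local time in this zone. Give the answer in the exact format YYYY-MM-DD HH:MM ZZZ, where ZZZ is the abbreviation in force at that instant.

2024-05-03 15:42 QVW

Query: 2024-05-03 12:57 UTC
Rule 2/2 (QVW, +02:45): 2024-05-03 07:13 UTC ≤ query < +∞
12·60 + 57 + 165 = 942 min
942 = 0·1440 + 942; 942 = 15·60 + 42 → 15:42, same day
→ 2024-05-03 15:42 QVW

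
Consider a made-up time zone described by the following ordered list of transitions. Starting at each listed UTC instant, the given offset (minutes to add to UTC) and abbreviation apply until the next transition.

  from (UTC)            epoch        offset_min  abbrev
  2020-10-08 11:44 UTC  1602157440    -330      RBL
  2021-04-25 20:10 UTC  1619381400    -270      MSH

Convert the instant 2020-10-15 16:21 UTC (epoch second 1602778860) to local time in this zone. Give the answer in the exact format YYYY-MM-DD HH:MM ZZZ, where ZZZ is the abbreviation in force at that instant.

2020-10-15 10:51 RBL

Query: 2020-10-15 16:21 UTC
Rule 1/2 (RBL, -05:30): 2020-10-08 11:44 UTC ≤ query < 2021-04-25 20:10 UTC
16·60 + 21 - 330 = 651 min
651 = 0·1440 + 651; 651 = 10·60 + 51 → 10:51, same day
→ 2020-10-15 10:51 RBL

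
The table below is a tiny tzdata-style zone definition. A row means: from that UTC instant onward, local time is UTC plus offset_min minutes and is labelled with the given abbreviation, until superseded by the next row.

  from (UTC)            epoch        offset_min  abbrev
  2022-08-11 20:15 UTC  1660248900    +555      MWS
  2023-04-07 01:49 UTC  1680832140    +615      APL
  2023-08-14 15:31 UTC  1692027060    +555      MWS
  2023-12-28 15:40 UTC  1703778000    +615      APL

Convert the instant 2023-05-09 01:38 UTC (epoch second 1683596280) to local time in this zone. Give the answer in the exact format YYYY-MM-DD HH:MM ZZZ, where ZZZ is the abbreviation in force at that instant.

2023-05-09 11:53 APL

Query: 2023-05-09 01:38 UTC
Rule 2/4 (APL, +10:15): 2023-04-07 01:49 UTC ≤ query < 2023-08-14 15:31 UTC
1·60 + 38 + 615 = 713 min
713 = 0·1440 + 713; 713 = 11·60 + 53 → 11:53, same day
→ 2023-05-09 11:53 APL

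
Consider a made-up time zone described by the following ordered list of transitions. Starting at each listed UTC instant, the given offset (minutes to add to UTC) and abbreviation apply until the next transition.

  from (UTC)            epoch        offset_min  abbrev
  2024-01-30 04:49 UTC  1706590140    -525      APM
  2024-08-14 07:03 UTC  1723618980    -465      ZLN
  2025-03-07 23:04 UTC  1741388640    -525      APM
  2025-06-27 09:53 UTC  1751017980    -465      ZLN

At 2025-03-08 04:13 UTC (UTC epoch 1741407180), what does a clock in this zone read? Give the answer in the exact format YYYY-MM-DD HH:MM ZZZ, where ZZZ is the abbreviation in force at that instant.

2025-03-07 19:28 APM

Query: 2025-03-08 04:13 UTC
Rule 3/4 (APM, -08:45): 2025-03-07 23:04 UTC ≤ query < 2025-06-27 09:53 UTC
4·60 + 13 - 525 = -272 min
-272 = -1·1440 + 1168; 1168 = 19·60 + 28 → 19:28, 2025-03-08 - 1 day = 2025-03-07
→ 2025-03-07 19:28 APM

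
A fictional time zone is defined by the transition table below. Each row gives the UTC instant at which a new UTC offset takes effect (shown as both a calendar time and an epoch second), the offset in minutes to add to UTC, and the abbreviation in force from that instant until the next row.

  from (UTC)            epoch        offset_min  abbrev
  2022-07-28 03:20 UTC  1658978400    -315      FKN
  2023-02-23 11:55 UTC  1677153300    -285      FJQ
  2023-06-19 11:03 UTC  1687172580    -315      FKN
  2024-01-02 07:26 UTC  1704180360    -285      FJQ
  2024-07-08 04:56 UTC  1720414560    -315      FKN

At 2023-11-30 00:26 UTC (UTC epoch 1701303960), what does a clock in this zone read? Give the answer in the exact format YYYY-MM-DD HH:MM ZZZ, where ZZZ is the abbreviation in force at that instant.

Query: 2023-11-30 00:26 UTC
Rule 3/5 (FKN, -05:15): 2023-06-19 11:03 UTC ≤ query < 2024-01-02 07:26 UTC
0·60 + 26 - 315 = -289 min
-289 = -1·1440 + 1151; 1151 = 19·60 + 11 → 19:11, 2023-11-30 - 1 day = 2023-11-29
→ 2023-11-29 19:11 FKN

2023-11-29 19:11 FKN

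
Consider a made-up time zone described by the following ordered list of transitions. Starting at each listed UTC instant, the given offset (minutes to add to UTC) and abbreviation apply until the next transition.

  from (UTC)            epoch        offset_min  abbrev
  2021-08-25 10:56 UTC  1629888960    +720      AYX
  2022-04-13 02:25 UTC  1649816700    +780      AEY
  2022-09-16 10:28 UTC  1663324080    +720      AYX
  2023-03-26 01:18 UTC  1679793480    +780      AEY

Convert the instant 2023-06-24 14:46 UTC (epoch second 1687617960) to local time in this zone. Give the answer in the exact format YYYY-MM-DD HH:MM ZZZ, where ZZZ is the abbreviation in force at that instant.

2023-06-25 03:46 AEY

Query: 2023-06-24 14:46 UTC
Rule 4/4 (AEY, +13:00): 2023-03-26 01:18 UTC ≤ query < +∞
14·60 + 46 + 780 = 1666 min
1666 = 1·1440 + 226; 226 = 3·60 + 46 → 03:46, 2023-06-24 + 1 day = 2023-06-25
→ 2023-06-25 03:46 AEY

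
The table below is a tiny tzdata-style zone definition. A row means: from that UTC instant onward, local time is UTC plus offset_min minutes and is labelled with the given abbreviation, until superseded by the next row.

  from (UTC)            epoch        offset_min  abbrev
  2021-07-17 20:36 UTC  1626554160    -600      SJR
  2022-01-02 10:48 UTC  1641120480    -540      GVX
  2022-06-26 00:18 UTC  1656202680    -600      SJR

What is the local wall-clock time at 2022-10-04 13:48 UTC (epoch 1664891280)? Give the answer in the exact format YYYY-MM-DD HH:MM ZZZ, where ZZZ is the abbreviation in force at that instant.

Query: 2022-10-04 13:48 UTC
Rule 3/3 (SJR, -10:00): 2022-06-26 00:18 UTC ≤ query < +∞
13·60 + 48 - 600 = 228 min
228 = 0·1440 + 228; 228 = 3·60 + 48 → 03:48, same day
→ 2022-10-04 03:48 SJR

2022-10-04 03:48 SJR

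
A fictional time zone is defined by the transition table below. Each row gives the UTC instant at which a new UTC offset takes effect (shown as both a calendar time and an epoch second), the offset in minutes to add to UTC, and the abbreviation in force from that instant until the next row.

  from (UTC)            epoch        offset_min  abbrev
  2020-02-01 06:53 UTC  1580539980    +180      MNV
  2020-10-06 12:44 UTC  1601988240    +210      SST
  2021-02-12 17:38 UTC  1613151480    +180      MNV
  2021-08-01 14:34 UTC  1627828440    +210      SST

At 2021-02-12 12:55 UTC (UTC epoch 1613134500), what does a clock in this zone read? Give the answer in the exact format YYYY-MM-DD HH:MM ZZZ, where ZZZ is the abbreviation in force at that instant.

Query: 2021-02-12 12:55 UTC
Rule 2/4 (SST, +03:30): 2020-10-06 12:44 UTC ≤ query < 2021-02-12 17:38 UTC
12·60 + 55 + 210 = 985 min
985 = 0·1440 + 985; 985 = 16·60 + 25 → 16:25, same day
→ 2021-02-12 16:25 SST

2021-02-12 16:25 SST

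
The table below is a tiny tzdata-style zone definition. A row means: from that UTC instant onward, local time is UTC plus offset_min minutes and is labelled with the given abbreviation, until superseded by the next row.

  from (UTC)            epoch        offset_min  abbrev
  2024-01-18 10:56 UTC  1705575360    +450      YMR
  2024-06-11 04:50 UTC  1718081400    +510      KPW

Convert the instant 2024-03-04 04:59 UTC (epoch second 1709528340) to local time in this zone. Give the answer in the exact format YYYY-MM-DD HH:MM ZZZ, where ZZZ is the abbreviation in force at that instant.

Query: 2024-03-04 04:59 UTC
Rule 1/2 (YMR, +07:30): 2024-01-18 10:56 UTC ≤ query < 2024-06-11 04:50 UTC
4·60 + 59 + 450 = 749 min
749 = 0·1440 + 749; 749 = 12·60 + 29 → 12:29, same day
→ 2024-03-04 12:29 YMR

2024-03-04 12:29 YMR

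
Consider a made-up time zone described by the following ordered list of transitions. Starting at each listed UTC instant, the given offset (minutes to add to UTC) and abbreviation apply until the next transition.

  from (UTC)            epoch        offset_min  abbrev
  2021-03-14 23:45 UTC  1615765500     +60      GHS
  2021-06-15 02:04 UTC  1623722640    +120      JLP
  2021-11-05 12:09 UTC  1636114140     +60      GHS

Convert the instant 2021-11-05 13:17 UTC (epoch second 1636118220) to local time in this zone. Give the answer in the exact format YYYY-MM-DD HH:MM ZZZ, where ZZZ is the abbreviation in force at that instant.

Query: 2021-11-05 13:17 UTC
Rule 3/3 (GHS, +01:00): 2021-11-05 12:09 UTC ≤ query < +∞
13·60 + 17 + 60 = 857 min
857 = 0·1440 + 857; 857 = 14·60 + 17 → 14:17, same day
→ 2021-11-05 14:17 GHS

2021-11-05 14:17 GHS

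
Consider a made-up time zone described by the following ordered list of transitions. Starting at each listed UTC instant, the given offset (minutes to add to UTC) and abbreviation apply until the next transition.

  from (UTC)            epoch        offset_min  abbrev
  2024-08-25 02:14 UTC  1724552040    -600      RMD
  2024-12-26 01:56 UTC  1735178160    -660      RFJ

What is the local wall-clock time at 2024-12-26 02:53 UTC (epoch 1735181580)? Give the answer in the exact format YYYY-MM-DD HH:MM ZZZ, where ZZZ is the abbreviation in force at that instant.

2024-12-25 15:53 RFJ

Query: 2024-12-26 02:53 UTC
Rule 2/2 (RFJ, -11:00): 2024-12-26 01:56 UTC ≤ query < +∞
2·60 + 53 - 660 = -487 min
-487 = -1·1440 + 953; 953 = 15·60 + 53 → 15:53, 2024-12-26 - 1 day = 2024-12-25
→ 2024-12-25 15:53 RFJ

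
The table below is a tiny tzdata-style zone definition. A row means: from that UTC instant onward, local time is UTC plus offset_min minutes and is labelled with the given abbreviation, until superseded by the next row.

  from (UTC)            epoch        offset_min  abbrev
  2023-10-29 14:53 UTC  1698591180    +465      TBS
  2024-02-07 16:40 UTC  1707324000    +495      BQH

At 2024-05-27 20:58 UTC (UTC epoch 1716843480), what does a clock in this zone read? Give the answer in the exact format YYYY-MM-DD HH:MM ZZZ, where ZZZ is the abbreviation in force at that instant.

2024-05-28 05:13 BQH

Query: 2024-05-27 20:58 UTC
Rule 2/2 (BQH, +08:15): 2024-02-07 16:40 UTC ≤ query < +∞
20·60 + 58 + 495 = 1753 min
1753 = 1·1440 + 313; 313 = 5·60 + 13 → 05:13, 2024-05-27 + 1 day = 2024-05-28
→ 2024-05-28 05:13 BQH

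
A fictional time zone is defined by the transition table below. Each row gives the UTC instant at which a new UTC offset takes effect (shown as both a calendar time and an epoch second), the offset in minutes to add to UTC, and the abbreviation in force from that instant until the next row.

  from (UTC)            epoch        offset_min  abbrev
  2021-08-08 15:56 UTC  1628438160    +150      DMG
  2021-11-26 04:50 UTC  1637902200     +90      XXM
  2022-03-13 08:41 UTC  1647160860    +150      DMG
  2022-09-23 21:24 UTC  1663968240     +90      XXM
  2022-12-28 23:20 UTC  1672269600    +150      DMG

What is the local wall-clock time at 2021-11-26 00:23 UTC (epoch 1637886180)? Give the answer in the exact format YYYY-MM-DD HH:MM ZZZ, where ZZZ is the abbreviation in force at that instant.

Query: 2021-11-26 00:23 UTC
Rule 1/5 (DMG, +02:30): 2021-08-08 15:56 UTC ≤ query < 2021-11-26 04:50 UTC
0·60 + 23 + 150 = 173 min
173 = 0·1440 + 173; 173 = 2·60 + 53 → 02:53, same day
→ 2021-11-26 02:53 DMG

2021-11-26 02:53 DMG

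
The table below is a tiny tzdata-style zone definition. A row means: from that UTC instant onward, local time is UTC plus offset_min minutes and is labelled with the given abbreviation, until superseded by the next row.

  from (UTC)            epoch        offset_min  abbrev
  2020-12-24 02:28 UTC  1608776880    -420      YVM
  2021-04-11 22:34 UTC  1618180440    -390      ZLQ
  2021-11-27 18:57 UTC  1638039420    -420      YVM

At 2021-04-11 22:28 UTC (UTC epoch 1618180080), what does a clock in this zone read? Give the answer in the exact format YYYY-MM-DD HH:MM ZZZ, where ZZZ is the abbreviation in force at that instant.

2021-04-11 15:28 YVM

Query: 2021-04-11 22:28 UTC
Rule 1/3 (YVM, -07:00): 2020-12-24 02:28 UTC ≤ query < 2021-04-11 22:34 UTC
22·60 + 28 - 420 = 928 min
928 = 0·1440 + 928; 928 = 15·60 + 28 → 15:28, same day
→ 2021-04-11 15:28 YVM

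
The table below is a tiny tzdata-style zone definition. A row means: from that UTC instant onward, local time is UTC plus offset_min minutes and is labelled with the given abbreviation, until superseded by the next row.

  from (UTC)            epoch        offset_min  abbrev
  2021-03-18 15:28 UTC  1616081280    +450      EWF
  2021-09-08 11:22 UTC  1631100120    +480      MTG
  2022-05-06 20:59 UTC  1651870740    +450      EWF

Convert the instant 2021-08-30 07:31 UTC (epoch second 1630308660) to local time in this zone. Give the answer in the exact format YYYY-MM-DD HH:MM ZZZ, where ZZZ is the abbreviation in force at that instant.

2021-08-30 15:01 EWF

Query: 2021-08-30 07:31 UTC
Rule 1/3 (EWF, +07:30): 2021-03-18 15:28 UTC ≤ query < 2021-09-08 11:22 UTC
7·60 + 31 + 450 = 901 min
901 = 0·1440 + 901; 901 = 15·60 + 1 → 15:01, same day
→ 2021-08-30 15:01 EWF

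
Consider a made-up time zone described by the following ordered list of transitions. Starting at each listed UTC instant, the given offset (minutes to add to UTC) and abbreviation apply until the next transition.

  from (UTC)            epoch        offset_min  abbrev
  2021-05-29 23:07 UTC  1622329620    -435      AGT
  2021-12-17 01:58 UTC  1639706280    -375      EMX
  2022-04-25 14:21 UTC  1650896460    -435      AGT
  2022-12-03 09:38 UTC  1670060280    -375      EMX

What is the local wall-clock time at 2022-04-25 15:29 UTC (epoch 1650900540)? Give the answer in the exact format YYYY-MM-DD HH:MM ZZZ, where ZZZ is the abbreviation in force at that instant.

Query: 2022-04-25 15:29 UTC
Rule 3/4 (AGT, -07:15): 2022-04-25 14:21 UTC ≤ query < 2022-12-03 09:38 UTC
15·60 + 29 - 435 = 494 min
494 = 0·1440 + 494; 494 = 8·60 + 14 → 08:14, same day
→ 2022-04-25 08:14 AGT

2022-04-25 08:14 AGT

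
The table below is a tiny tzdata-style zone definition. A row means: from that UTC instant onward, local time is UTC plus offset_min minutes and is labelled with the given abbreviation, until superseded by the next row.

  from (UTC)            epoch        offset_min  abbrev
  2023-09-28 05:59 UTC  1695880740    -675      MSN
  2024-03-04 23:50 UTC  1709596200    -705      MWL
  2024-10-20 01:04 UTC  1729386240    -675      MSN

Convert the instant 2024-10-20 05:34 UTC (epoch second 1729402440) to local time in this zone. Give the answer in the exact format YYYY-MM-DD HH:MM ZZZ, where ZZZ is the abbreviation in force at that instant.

Query: 2024-10-20 05:34 UTC
Rule 3/3 (MSN, -11:15): 2024-10-20 01:04 UTC ≤ query < +∞
5·60 + 34 - 675 = -341 min
-341 = -1·1440 + 1099; 1099 = 18·60 + 19 → 18:19, 2024-10-20 - 1 day = 2024-10-19
→ 2024-10-19 18:19 MSN

2024-10-19 18:19 MSN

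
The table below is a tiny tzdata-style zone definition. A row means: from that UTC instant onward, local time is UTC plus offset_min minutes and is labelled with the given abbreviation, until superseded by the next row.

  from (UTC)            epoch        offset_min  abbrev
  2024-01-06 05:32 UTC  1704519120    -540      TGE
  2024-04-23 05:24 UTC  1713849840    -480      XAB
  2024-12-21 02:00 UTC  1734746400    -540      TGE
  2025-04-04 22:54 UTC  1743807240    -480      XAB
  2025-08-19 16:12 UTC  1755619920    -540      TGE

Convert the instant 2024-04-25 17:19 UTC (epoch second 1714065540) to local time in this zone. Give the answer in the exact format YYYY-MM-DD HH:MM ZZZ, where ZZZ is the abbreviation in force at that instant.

2024-04-25 09:19 XAB

Query: 2024-04-25 17:19 UTC
Rule 2/5 (XAB, -08:00): 2024-04-23 05:24 UTC ≤ query < 2024-12-21 02:00 UTC
17·60 + 19 - 480 = 559 min
559 = 0·1440 + 559; 559 = 9·60 + 19 → 09:19, same day
→ 2024-04-25 09:19 XAB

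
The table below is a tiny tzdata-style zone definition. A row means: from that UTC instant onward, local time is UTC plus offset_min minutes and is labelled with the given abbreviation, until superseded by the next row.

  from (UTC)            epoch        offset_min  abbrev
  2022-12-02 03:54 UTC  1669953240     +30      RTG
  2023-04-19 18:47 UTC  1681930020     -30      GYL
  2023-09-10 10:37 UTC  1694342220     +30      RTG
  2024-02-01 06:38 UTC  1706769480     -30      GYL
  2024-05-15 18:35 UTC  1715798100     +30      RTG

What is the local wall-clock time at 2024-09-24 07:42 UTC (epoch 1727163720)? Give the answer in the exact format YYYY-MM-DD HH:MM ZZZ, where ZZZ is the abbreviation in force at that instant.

2024-09-24 08:12 RTG

Query: 2024-09-24 07:42 UTC
Rule 5/5 (RTG, +00:30): 2024-05-15 18:35 UTC ≤ query < +∞
7·60 + 42 + 30 = 492 min
492 = 0·1440 + 492; 492 = 8·60 + 12 → 08:12, same day
→ 2024-09-24 08:12 RTG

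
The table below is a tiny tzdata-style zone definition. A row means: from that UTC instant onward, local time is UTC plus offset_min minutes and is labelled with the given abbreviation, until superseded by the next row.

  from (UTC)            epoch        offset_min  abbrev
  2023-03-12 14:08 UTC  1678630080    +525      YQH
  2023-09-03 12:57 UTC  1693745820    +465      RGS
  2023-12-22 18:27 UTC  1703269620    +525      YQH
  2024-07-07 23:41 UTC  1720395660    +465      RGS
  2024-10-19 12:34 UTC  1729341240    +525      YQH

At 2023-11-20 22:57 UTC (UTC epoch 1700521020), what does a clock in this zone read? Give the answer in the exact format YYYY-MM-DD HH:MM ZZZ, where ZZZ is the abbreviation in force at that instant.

2023-11-21 06:42 RGS

Query: 2023-11-20 22:57 UTC
Rule 2/5 (RGS, +07:45): 2023-09-03 12:57 UTC ≤ query < 2023-12-22 18:27 UTC
22·60 + 57 + 465 = 1842 min
1842 = 1·1440 + 402; 402 = 6·60 + 42 → 06:42, 2023-11-20 + 1 day = 2023-11-21
→ 2023-11-21 06:42 RGS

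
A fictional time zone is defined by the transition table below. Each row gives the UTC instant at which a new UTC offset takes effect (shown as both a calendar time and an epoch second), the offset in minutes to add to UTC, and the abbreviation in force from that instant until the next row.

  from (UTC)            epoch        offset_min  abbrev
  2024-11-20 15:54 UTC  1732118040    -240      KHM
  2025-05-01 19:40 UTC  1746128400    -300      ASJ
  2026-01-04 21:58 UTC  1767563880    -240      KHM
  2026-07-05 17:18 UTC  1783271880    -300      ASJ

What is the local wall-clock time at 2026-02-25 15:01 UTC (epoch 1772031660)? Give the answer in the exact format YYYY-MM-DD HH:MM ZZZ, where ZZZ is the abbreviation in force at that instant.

Query: 2026-02-25 15:01 UTC
Rule 3/4 (KHM, -04:00): 2026-01-04 21:58 UTC ≤ query < 2026-07-05 17:18 UTC
15·60 + 1 - 240 = 661 min
661 = 0·1440 + 661; 661 = 11·60 + 1 → 11:01, same day
→ 2026-02-25 11:01 KHM

2026-02-25 11:01 KHM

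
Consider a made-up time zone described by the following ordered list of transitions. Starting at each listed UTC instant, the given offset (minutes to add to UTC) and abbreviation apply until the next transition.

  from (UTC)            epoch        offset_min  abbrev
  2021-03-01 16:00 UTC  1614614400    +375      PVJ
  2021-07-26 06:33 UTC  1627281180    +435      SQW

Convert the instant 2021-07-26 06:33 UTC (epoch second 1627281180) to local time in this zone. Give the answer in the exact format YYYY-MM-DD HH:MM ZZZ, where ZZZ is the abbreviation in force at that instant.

Query: 2021-07-26 06:33 UTC
Rule 2/2 (SQW, +07:15): 2021-07-26 06:33 UTC ≤ query < +∞
6·60 + 33 + 435 = 828 min
828 = 0·1440 + 828; 828 = 13·60 + 48 → 13:48, same day
→ 2021-07-26 13:48 SQW

2021-07-26 13:48 SQW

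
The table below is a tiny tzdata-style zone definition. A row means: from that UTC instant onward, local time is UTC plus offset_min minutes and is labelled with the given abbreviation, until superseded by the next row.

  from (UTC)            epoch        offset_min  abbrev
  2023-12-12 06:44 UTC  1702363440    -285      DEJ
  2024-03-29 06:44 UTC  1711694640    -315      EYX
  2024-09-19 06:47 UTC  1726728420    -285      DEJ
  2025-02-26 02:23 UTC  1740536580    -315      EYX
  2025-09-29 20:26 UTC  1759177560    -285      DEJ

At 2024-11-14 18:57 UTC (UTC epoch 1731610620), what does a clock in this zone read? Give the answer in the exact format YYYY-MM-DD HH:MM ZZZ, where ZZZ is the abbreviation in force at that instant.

2024-11-14 14:12 DEJ

Query: 2024-11-14 18:57 UTC
Rule 3/5 (DEJ, -04:45): 2024-09-19 06:47 UTC ≤ query < 2025-02-26 02:23 UTC
18·60 + 57 - 285 = 852 min
852 = 0·1440 + 852; 852 = 14·60 + 12 → 14:12, same day
→ 2024-11-14 14:12 DEJ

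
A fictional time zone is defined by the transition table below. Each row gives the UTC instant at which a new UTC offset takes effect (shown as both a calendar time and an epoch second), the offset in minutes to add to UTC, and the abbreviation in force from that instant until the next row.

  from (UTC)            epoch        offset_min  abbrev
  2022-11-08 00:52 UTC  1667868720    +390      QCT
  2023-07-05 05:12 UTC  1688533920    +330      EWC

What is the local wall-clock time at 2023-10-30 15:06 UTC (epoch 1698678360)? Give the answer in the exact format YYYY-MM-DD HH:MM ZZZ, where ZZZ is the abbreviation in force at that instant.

Query: 2023-10-30 15:06 UTC
Rule 2/2 (EWC, +05:30): 2023-07-05 05:12 UTC ≤ query < +∞
15·60 + 6 + 330 = 1236 min
1236 = 0·1440 + 1236; 1236 = 20·60 + 36 → 20:36, same day
→ 2023-10-30 20:36 EWC

2023-10-30 20:36 EWC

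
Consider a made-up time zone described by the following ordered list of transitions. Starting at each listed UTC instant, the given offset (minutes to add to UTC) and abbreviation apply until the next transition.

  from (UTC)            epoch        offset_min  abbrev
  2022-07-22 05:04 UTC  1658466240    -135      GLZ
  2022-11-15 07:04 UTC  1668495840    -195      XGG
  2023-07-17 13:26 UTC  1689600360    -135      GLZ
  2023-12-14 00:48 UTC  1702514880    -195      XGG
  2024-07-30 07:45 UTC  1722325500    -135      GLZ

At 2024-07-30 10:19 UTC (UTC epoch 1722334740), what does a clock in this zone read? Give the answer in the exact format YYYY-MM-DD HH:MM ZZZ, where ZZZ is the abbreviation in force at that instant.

Query: 2024-07-30 10:19 UTC
Rule 5/5 (GLZ, -02:15): 2024-07-30 07:45 UTC ≤ query < +∞
10·60 + 19 - 135 = 484 min
484 = 0·1440 + 484; 484 = 8·60 + 4 → 08:04, same day
→ 2024-07-30 08:04 GLZ

2024-07-30 08:04 GLZ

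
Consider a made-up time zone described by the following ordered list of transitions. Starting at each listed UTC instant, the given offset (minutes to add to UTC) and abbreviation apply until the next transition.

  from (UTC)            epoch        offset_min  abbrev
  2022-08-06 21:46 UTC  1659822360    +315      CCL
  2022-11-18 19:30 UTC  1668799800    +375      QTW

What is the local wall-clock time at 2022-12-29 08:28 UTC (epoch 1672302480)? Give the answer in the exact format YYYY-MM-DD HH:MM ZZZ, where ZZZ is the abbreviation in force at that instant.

2022-12-29 14:43 QTW

Query: 2022-12-29 08:28 UTC
Rule 2/2 (QTW, +06:15): 2022-11-18 19:30 UTC ≤ query < +∞
8·60 + 28 + 375 = 883 min
883 = 0·1440 + 883; 883 = 14·60 + 43 → 14:43, same day
→ 2022-12-29 14:43 QTW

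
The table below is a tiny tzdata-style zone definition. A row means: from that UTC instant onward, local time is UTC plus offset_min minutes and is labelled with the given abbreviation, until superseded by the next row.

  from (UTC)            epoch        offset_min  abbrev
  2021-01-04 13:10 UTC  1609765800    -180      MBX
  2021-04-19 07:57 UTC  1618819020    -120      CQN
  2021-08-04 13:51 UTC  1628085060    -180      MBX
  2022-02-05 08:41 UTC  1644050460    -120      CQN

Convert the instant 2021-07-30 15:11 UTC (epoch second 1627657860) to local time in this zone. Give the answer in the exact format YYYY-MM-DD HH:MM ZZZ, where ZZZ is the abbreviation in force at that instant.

Query: 2021-07-30 15:11 UTC
Rule 2/4 (CQN, -02:00): 2021-04-19 07:57 UTC ≤ query < 2021-08-04 13:51 UTC
15·60 + 11 - 120 = 791 min
791 = 0·1440 + 791; 791 = 13·60 + 11 → 13:11, same day
→ 2021-07-30 13:11 CQN

2021-07-30 13:11 CQN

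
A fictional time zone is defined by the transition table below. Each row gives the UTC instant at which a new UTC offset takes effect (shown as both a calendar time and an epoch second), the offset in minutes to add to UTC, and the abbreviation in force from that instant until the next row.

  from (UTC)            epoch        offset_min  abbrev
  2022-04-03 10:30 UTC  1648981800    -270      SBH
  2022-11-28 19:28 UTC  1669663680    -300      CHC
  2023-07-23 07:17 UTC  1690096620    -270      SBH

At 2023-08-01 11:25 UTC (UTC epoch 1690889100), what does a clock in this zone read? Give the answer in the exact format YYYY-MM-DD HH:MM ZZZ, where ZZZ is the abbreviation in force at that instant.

Query: 2023-08-01 11:25 UTC
Rule 3/3 (SBH, -04:30): 2023-07-23 07:17 UTC ≤ query < +∞
11·60 + 25 - 270 = 415 min
415 = 0·1440 + 415; 415 = 6·60 + 55 → 06:55, same day
→ 2023-08-01 06:55 SBH

2023-08-01 06:55 SBH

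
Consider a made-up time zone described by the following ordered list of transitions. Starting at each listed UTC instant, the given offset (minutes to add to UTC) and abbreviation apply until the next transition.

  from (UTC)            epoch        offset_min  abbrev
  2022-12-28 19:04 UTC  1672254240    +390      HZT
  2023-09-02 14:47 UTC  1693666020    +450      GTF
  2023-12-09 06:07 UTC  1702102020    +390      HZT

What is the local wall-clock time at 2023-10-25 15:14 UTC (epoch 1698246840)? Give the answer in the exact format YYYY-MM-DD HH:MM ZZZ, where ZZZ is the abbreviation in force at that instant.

2023-10-25 22:44 GTF

Query: 2023-10-25 15:14 UTC
Rule 2/3 (GTF, +07:30): 2023-09-02 14:47 UTC ≤ query < 2023-12-09 06:07 UTC
15·60 + 14 + 450 = 1364 min
1364 = 0·1440 + 1364; 1364 = 22·60 + 44 → 22:44, same day
→ 2023-10-25 22:44 GTF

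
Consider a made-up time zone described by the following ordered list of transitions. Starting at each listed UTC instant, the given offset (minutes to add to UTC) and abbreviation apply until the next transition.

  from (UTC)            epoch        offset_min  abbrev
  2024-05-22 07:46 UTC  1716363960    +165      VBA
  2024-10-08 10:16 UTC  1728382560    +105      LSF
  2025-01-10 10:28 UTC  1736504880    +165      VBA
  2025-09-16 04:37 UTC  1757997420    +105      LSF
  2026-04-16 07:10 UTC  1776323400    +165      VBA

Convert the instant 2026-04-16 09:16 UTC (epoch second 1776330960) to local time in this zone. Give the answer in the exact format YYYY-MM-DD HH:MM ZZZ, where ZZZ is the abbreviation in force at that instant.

2026-04-16 12:01 VBA

Query: 2026-04-16 09:16 UTC
Rule 5/5 (VBA, +02:45): 2026-04-16 07:10 UTC ≤ query < +∞
9·60 + 16 + 165 = 721 min
721 = 0·1440 + 721; 721 = 12·60 + 1 → 12:01, same day
→ 2026-04-16 12:01 VBA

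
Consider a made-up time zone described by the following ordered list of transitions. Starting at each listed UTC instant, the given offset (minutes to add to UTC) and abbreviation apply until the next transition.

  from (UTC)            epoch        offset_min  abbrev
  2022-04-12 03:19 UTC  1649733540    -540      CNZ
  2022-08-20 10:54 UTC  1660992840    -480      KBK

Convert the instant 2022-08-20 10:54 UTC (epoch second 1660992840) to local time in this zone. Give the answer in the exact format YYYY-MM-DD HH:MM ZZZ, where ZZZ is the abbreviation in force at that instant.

2022-08-20 02:54 KBK

Query: 2022-08-20 10:54 UTC
Rule 2/2 (KBK, -08:00): 2022-08-20 10:54 UTC ≤ query < +∞
10·60 + 54 - 480 = 174 min
174 = 0·1440 + 174; 174 = 2·60 + 54 → 02:54, same day
→ 2022-08-20 02:54 KBK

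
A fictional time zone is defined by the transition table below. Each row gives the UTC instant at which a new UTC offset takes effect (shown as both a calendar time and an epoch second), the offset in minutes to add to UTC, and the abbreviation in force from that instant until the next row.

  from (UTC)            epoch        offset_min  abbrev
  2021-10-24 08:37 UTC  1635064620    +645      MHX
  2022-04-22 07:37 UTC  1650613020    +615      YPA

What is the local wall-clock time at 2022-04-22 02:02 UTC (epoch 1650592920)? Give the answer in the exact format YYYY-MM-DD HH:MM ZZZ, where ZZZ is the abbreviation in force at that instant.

Query: 2022-04-22 02:02 UTC
Rule 1/2 (MHX, +10:45): 2021-10-24 08:37 UTC ≤ query < 2022-04-22 07:37 UTC
2·60 + 2 + 645 = 767 min
767 = 0·1440 + 767; 767 = 12·60 + 47 → 12:47, same day
→ 2022-04-22 12:47 MHX

2022-04-22 12:47 MHX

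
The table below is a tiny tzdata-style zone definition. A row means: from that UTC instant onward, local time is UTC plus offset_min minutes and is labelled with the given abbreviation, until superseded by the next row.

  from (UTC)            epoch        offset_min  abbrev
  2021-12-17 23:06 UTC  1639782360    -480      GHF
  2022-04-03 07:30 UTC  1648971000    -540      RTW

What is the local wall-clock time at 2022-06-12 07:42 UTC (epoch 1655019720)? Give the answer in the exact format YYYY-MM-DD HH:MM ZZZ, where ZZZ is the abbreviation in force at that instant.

Query: 2022-06-12 07:42 UTC
Rule 2/2 (RTW, -09:00): 2022-04-03 07:30 UTC ≤ query < +∞
7·60 + 42 - 540 = -78 min
-78 = -1·1440 + 1362; 1362 = 22·60 + 42 → 22:42, 2022-06-12 - 1 day = 2022-06-11
→ 2022-06-11 22:42 RTW

2022-06-11 22:42 RTW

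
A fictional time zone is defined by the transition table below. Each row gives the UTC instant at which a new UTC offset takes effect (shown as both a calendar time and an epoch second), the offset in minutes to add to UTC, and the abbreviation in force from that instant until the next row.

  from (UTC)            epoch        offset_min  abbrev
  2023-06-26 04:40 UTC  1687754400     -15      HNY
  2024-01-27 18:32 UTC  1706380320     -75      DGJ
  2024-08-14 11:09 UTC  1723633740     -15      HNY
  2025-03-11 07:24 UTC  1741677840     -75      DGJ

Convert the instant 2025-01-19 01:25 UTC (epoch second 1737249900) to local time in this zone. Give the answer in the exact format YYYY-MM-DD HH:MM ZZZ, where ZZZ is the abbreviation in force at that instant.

2025-01-19 01:10 HNY

Query: 2025-01-19 01:25 UTC
Rule 3/4 (HNY, -00:15): 2024-08-14 11:09 UTC ≤ query < 2025-03-11 07:24 UTC
1·60 + 25 - 15 = 70 min
70 = 0·1440 + 70; 70 = 1·60 + 10 → 01:10, same day
→ 2025-01-19 01:10 HNY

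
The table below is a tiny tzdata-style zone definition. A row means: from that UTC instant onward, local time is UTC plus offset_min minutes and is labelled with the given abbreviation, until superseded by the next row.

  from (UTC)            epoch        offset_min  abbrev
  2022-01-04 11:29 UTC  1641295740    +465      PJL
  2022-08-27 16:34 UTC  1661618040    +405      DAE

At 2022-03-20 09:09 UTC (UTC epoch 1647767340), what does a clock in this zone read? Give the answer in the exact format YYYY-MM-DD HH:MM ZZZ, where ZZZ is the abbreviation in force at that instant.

2022-03-20 16:54 PJL

Query: 2022-03-20 09:09 UTC
Rule 1/2 (PJL, +07:45): 2022-01-04 11:29 UTC ≤ query < 2022-08-27 16:34 UTC
9·60 + 9 + 465 = 1014 min
1014 = 0·1440 + 1014; 1014 = 16·60 + 54 → 16:54, same day
→ 2022-03-20 16:54 PJL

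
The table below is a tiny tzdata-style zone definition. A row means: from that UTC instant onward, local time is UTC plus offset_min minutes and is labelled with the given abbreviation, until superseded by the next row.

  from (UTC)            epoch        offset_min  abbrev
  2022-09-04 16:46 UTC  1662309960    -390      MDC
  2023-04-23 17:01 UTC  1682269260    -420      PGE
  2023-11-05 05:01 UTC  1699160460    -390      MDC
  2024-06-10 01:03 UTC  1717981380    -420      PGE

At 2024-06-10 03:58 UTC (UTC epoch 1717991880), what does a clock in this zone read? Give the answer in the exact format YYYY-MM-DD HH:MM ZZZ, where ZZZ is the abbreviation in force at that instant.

Query: 2024-06-10 03:58 UTC
Rule 4/4 (PGE, -07:00): 2024-06-10 01:03 UTC ≤ query < +∞
3·60 + 58 - 420 = -182 min
-182 = -1·1440 + 1258; 1258 = 20·60 + 58 → 20:58, 2024-06-10 - 1 day = 2024-06-09
→ 2024-06-09 20:58 PGE

2024-06-09 20:58 PGE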